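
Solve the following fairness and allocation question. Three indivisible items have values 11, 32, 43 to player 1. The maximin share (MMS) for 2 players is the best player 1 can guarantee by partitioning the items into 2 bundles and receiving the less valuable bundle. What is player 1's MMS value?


Step 1: Item values = 11, 32, 43
Step 2: Enumerate all 2-bundle partitions and take the smaller bundle:
  Partition 1: {11} vs {32,43} -> bundles 11, 75; min = 11
  Partition 2: {32} vs {11,43} -> bundles 32, 54; min = 32
  Partition 3: {43} vs {11,32} -> bundles 43, 43; min = 43
Step 3: MMS = max(11, 32, 43) = 43

43


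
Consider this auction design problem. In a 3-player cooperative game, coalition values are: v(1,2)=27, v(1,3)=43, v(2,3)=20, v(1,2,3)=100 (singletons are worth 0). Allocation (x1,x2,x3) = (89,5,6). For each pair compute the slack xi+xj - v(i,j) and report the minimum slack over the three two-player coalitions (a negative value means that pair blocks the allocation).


Step 1: Slack for coalition (1,2): x1+x2 - v12 = 94 - 27 = 67
Step 2: Slack for coalition (1,3): x1+x3 - v13 = 95 - 43 = 52
Step 3: Slack for coalition (2,3): x2+x3 - v23 = 11 - 20 = -9
Step 4: Minimum slack = min(67, 52, -9) = -9, attained by (2,3); coalition (2,3) can block (slack < 0), so the allocation is not in the core

-9


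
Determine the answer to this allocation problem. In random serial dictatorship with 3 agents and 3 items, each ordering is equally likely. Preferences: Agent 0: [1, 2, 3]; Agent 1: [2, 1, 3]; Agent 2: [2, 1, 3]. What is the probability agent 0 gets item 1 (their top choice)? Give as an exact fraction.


Step 1: Agent 0 wants item 1
Step 2: There are 6 possible orderings of agents
Step 3: In 4 orderings, agent 0 gets item 1
Step 4: Probability = 4/6 = 2/3

2/3


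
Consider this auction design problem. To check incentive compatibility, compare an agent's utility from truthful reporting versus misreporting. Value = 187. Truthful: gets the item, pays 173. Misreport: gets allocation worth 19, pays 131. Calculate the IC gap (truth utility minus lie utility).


Step 1: U(truth) = value - payment = 187 - 173 = 14
Step 2: U(lie) = allocation - payment = 19 - 131 = -112
Step 3: IC gap = 14 - (-112) = 126

126


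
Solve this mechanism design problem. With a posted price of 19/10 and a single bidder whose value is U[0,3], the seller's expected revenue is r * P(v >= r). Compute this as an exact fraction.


Step 1: Posted price r = 19/10, value support [0,3]
Step 2: P(v >= r) = (3 - 19/10)/3 = 11/30
Step 3: Expected revenue = r * P(v >= r) = 19/10 * 11/30
Step 4: Revenue = 209/300

209/300


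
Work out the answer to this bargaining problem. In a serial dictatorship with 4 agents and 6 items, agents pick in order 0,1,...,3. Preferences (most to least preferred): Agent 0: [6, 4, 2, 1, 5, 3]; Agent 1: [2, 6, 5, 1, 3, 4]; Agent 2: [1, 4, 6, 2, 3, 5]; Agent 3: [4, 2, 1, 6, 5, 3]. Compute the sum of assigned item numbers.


Step 1: Agent 0 picks item 6
Step 2: Agent 1 picks item 2
Step 3: Agent 2 picks item 1
Step 4: Agent 3 picks item 4
Step 5: Sum = 6 + 2 + 1 + 4 = 13

13


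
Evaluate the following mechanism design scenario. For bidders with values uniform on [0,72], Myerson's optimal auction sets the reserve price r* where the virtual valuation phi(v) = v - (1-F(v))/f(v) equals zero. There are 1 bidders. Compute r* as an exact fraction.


Step 1: For U[0,72], F(v) = v/72 and f(v) = 1/72
Step 2: phi(v) = v - (1 - v/72)/(1/72) = v - (72 - v) = 2v - 72
Step 3: Set phi(r*) = 0: 2r* - 72 = 0
Step 4: r* = 72/2 = 36 (the number of bidders n = 1 does not enter)

36


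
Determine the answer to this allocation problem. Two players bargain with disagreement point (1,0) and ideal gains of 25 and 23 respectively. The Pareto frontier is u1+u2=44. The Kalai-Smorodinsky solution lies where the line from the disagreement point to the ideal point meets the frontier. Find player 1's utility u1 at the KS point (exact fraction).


Step 1: At the KS point, (u1-d1)/r1 = (u2-d2)/r2 = t and u1+u2 = 44
Step 2: u1 = d1 + r1*t and u2 = d2 + r2*t, so (d1 + r1*t) + (d2 + r2*t) = 44
Step 3: t = (44 - 1 - 0)/(25 + 23) = 43/48
Step 4: u1 = d1 + r1*t = 1 + 25 * 43/48 = 1123/48
Step 5: (Check: u2 = d2 + r2*t = 989/48; u1+u2 = 1123/48 + 989/48 = 44, on the frontier.)

1123/48


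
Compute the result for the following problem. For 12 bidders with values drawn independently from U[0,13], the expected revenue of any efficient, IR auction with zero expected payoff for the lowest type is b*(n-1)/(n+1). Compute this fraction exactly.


Step 1: By Revenue Equivalence, expected revenue = b*(n-1)/(n+1)
Step 2: Substituting n = 12, b = 13
Step 3: Revenue = 13*(12-1)/(12+1) = 13*11/13
Step 4: Revenue = 143/13 = 11

11


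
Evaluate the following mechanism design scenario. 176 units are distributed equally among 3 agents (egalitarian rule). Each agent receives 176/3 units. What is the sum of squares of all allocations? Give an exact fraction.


Step 1: Each agent's share = 176/3
Step 2: Square of each share = (176/3)^2 = 30976/9
Step 3: Sum of squares = 3 * 30976/9 = 30976/3

30976/3


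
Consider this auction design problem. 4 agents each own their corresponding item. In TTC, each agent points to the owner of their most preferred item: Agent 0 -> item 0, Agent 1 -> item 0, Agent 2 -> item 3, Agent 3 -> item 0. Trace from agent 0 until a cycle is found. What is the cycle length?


Step 1: Trace the pointer graph from agent 0: 0 -> 0
Step 2: A cycle is detected when we revisit agent 0
Step 3: The cycle is: 0 -> 0
Step 4: Cycle length = 1

1


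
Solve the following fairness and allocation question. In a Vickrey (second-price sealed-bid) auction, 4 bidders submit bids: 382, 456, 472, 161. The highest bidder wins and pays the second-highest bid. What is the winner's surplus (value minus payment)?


Step 1: Sort bids in descending order: 472, 456, 382, 161
Step 2: The winning bid is the highest: 472
Step 3: The payment equals the second-highest bid: 456
Step 4: Surplus = winner's bid - payment = 472 - 456 = 16

16


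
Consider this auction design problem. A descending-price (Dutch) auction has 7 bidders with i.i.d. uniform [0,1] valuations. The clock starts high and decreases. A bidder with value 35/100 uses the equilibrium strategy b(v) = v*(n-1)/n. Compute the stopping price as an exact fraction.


Step 1: Dutch auctions are strategically equivalent to first-price auctions
Step 2: The equilibrium bid is b(v) = v*(n-1)/n
Step 3: b = 7/20 * 6/7
Step 4: b = 3/10

3/10


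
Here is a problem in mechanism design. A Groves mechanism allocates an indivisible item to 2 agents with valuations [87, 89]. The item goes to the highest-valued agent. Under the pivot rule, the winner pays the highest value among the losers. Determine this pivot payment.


Step 1: The efficient winner is agent 1 with value 89
Step 2: Other agents' values: [87]
Step 3: Pivot payment = max(others) = 87
Step 4: The winner pays 87

87


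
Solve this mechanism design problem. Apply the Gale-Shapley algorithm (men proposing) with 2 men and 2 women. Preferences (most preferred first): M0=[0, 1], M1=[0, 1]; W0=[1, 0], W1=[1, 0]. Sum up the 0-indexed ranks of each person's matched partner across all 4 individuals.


Step 1: Run Gale-Shapley (men propose, women hold best offer):
  M0 proposes to W0; she accepts
  M1 proposes to W0; she switches from M0
  M0 proposes to W1; she accepts
Step 2: Final matching: W0-M1, W1-M0
Step 3: 0-indexed ranks (man's rank of his match, then woman's): 0 + 0 + 1 + 1
Step 4: Total rank sum = 2

2


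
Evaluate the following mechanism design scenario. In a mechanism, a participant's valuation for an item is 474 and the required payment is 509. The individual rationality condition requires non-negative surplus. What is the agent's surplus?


Step 1: Surplus = value - payment = 474 - 509 = -35
Step 2: IR is violated (surplus < 0)

-35


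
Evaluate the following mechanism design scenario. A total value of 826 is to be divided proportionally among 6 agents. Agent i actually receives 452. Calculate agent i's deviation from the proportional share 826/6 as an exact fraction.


Step 1: Proportional share = 826/6 = 413/3
Step 2: Agent's actual allocation = 452
Step 3: Excess = 452 - 413/3 = 943/3

943/3


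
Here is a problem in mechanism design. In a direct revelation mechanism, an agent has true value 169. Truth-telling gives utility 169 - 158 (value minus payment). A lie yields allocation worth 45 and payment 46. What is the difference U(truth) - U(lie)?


Step 1: U(truth) = value - payment = 169 - 158 = 11
Step 2: U(lie) = allocation - payment = 45 - 46 = -1
Step 3: IC gap = 11 - (-1) = 12

12


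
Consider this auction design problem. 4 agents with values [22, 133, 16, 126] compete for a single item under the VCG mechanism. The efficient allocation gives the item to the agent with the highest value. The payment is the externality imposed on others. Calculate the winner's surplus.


Step 1: The winner is the agent with the highest value: agent 1 with value 133
Step 2: Values of other agents: [22, 16, 126]
Step 3: VCG payment = max of others' values = 126
Step 4: Surplus = 133 - 126 = 7

7


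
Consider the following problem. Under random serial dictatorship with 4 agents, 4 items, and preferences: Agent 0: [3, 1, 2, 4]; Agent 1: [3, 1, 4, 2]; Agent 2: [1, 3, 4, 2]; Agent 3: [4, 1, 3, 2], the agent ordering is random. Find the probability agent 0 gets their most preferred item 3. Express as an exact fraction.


Step 1: Agent 0 wants item 3
Step 2: There are 24 possible orderings of agents
Step 3: In 12 orderings, agent 0 gets item 3
Step 4: Probability = 12/24 = 1/2

1/2


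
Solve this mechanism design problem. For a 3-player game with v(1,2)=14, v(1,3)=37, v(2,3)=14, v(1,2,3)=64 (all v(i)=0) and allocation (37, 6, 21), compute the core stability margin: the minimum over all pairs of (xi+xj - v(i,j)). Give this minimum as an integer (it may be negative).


Step 1: Slack for coalition (1,2): x1+x2 - v12 = 43 - 14 = 29
Step 2: Slack for coalition (1,3): x1+x3 - v13 = 58 - 37 = 21
Step 3: Slack for coalition (2,3): x2+x3 - v23 = 27 - 14 = 13
Step 4: Minimum slack = min(29, 21, 13) = 13, attained by (2,3); no pair can gain by deviating, so the allocation is in the core

13


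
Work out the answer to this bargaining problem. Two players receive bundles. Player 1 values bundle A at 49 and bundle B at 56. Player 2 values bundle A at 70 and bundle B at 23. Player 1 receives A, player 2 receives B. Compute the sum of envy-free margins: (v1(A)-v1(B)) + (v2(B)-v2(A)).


Step 1: Player 1's margin = v1(A) - v1(B) = 49 - 56 = -7
Step 2: Player 2's margin = v2(B) - v2(A) = 23 - 70 = -47
Step 3: Total margin = -7 + -47 = -54

-54


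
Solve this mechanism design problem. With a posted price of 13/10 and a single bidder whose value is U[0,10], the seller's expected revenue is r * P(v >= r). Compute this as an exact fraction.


Step 1: Posted price r = 13/10, value support [0,10]
Step 2: P(v >= r) = (10 - 13/10)/10 = 87/100
Step 3: Expected revenue = r * P(v >= r) = 13/10 * 87/100
Step 4: Revenue = 1131/1000

1131/1000


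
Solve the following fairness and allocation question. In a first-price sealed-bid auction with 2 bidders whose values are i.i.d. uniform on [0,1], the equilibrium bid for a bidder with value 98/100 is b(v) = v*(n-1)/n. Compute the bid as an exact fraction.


Step 1: The symmetric BNE bidding function is b(v) = v * (n-1) / n
Step 2: Substitute v = 49/50 and n = 2
Step 3: b = 49/50 * 1/2
Step 4: b = 49/100

49/100


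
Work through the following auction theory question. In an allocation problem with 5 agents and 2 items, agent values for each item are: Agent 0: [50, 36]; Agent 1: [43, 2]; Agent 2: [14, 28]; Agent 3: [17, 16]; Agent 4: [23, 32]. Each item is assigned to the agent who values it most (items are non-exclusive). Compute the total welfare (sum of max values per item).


Step 1: For each item, find the maximum value among all agents.
Step 2: Item 0 -> Agent 0 (value 50)
Step 3: Item 1 -> Agent 0 (value 36)
Step 4: Total welfare = 50 + 36 = 86

86


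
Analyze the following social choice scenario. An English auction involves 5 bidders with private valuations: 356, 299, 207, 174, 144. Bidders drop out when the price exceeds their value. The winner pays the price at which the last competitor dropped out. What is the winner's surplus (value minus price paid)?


Step 1: Identify the highest value: 356
Step 2: Identify the second-highest value: 299
Step 3: The final price = second-highest value = 299
Step 4: Surplus = 356 - 299 = 57

57


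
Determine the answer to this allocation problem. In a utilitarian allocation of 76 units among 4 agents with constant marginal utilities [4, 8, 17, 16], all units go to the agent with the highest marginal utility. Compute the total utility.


Step 1: The marginal utilities are [4, 8, 17, 16]
Step 2: The highest marginal utility is 17
Step 3: All 76 units go to that agent
Step 4: Total utility = 17 * 76 = 1292

1292


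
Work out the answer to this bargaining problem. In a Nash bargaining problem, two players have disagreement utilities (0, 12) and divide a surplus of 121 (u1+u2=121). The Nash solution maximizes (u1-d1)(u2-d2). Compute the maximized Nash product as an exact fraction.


Step 1: The Nash solution splits surplus symmetrically above the disagreement point
Step 2: u1 = (total + d1 - d2)/2 = (121 + 0 - 12)/2 = 109/2
Step 3: u2 = (total - d1 + d2)/2 = (121 - 0 + 12)/2 = 133/2
Step 4: Nash product = (109/2 - 0) * (133/2 - 12)
Step 5: = 109/2 * 109/2 = 11881/4

11881/4


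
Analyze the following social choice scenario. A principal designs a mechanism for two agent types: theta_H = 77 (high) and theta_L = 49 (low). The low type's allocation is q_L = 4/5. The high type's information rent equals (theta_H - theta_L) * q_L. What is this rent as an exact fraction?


Step 1: theta_H - theta_L = 77 - 49 = 28
Step 2: Information rent = (theta_H - theta_L) * q_L
Step 3: = 28 * 4/5
Step 4: = 112/5

112/5


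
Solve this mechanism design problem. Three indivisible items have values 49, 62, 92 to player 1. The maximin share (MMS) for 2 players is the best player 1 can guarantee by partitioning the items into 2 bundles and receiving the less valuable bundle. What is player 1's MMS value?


Step 1: Item values = 49, 62, 92
Step 2: Enumerate all 2-bundle partitions and take the smaller bundle:
  Partition 1: {49} vs {62,92} -> bundles 49, 154; min = 49
  Partition 2: {62} vs {49,92} -> bundles 62, 141; min = 62
  Partition 3: {92} vs {49,62} -> bundles 92, 111; min = 92
Step 3: MMS = max(49, 62, 92) = 92

92


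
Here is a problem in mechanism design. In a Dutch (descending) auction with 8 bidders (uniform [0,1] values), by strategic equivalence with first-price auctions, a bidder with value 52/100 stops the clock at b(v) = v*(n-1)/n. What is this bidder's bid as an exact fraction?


Step 1: Dutch auctions are strategically equivalent to first-price auctions
Step 2: The equilibrium bid is b(v) = v*(n-1)/n
Step 3: b = 13/25 * 7/8
Step 4: b = 91/200

91/200


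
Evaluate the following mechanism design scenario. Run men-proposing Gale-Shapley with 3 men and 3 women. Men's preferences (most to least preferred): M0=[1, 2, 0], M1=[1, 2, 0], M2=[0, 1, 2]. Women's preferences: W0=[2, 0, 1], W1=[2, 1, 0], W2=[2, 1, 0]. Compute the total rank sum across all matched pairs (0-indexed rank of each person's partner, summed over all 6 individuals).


Step 1: Run Gale-Shapley (men propose, women hold best offer):
  M0 proposes to W1; she accepts
  M1 proposes to W1; she switches from M0
  M2 proposes to W0; she accepts
  M0 proposes to W2; she accepts
Step 2: Final matching: W0-M2, W1-M1, W2-M0
Step 3: 0-indexed ranks (man's rank of his match, then woman's): 0 + 0 + 0 + 1 + 1 + 2
Step 4: Total rank sum = 4

4


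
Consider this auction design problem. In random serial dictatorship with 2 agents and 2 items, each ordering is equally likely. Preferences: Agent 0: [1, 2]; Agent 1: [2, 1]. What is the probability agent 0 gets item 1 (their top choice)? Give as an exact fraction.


Step 1: Agent 0 wants item 1
Step 2: There are 2 possible orderings of agents
Step 3: In 2 orderings, agent 0 gets item 1
Step 4: Probability = 2/2 = 1

1


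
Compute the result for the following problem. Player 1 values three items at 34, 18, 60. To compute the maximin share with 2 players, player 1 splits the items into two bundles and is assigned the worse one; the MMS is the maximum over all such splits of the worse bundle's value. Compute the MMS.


Step 1: Item values = 34, 18, 60
Step 2: Enumerate all 2-bundle partitions and take the smaller bundle:
  Partition 1: {34} vs {18,60} -> bundles 34, 78; min = 34
  Partition 2: {18} vs {34,60} -> bundles 18, 94; min = 18
  Partition 3: {60} vs {34,18} -> bundles 60, 52; min = 52
Step 3: MMS = max(34, 18, 52) = 52

52


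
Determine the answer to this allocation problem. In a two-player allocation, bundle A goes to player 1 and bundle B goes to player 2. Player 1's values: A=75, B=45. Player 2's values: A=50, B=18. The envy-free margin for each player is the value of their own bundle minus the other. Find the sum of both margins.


Step 1: Player 1's margin = v1(A) - v1(B) = 75 - 45 = 30
Step 2: Player 2's margin = v2(B) - v2(A) = 18 - 50 = -32
Step 3: Total margin = 30 + -32 = -2

-2


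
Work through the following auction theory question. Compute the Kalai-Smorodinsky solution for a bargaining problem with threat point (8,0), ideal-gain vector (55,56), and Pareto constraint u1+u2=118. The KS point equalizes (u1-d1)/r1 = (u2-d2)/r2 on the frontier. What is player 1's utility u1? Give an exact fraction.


Step 1: At the KS point, (u1-d1)/r1 = (u2-d2)/r2 = t and u1+u2 = 118
Step 2: u1 = d1 + r1*t and u2 = d2 + r2*t, so (d1 + r1*t) + (d2 + r2*t) = 118
Step 3: t = (118 - 8 - 0)/(55 + 56) = 110/111
Step 4: u1 = d1 + r1*t = 8 + 55 * 110/111 = 6938/111
Step 5: (Check: u2 = d2 + r2*t = 6160/111; u1+u2 = 6938/111 + 6160/111 = 118, on the frontier.)

6938/111


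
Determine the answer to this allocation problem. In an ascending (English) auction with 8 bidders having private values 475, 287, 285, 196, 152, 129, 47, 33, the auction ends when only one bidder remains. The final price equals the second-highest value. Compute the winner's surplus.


Step 1: Identify the highest value: 475
Step 2: Identify the second-highest value: 287
Step 3: The final price = second-highest value = 287
Step 4: Surplus = 475 - 287 = 188

188


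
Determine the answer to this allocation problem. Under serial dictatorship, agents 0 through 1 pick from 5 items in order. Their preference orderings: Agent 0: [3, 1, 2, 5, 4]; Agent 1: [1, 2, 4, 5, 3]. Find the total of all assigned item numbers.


Step 1: Agent 0 picks item 3
Step 2: Agent 1 picks item 1
Step 3: Sum = 3 + 1 = 4

4


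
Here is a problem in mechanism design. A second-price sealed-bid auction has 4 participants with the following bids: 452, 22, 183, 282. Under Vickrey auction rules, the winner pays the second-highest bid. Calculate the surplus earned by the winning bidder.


Step 1: Sort bids in descending order: 452, 282, 183, 22
Step 2: The winning bid is the highest: 452
Step 3: The payment equals the second-highest bid: 282
Step 4: Surplus = winner's bid - payment = 452 - 282 = 170

170


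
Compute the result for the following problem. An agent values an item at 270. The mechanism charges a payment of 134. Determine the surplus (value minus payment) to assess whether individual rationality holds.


Step 1: Surplus = value - payment = 270 - 134 = 136
Step 2: IR is satisfied (surplus >= 0)

136


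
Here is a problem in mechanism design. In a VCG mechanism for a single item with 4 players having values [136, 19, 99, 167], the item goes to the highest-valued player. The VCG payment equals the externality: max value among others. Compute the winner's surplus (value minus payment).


Step 1: The winner is the agent with the highest value: agent 3 with value 167
Step 2: Values of other agents: [136, 19, 99]
Step 3: VCG payment = max of others' values = 136
Step 4: Surplus = 167 - 136 = 31

31


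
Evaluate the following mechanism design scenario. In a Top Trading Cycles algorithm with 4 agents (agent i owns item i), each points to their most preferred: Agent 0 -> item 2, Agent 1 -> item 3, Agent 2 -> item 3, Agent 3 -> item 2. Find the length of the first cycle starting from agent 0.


Step 1: Trace the pointer graph from agent 0: 0 -> 2 -> 3 -> 2
Step 2: A cycle is detected when we revisit agent 2
Step 3: The cycle is: 2 -> 3 -> 2
Step 4: Cycle length = 2

2


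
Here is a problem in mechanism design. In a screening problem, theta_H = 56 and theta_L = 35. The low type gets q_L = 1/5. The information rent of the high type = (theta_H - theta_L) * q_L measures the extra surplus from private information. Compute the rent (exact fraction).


Step 1: theta_H - theta_L = 56 - 35 = 21
Step 2: Information rent = (theta_H - theta_L) * q_L
Step 3: = 21 * 1/5
Step 4: = 21/5

21/5


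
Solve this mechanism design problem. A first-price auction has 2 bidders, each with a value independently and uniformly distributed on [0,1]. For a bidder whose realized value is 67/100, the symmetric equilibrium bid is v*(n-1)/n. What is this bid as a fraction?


Step 1: The symmetric BNE bidding function is b(v) = v * (n-1) / n
Step 2: Substitute v = 67/100 and n = 2
Step 3: b = 67/100 * 1/2
Step 4: b = 67/200

67/200


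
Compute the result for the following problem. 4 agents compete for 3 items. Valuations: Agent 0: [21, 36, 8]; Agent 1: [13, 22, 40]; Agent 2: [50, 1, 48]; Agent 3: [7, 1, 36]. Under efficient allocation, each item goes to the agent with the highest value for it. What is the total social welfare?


Step 1: For each item, find the maximum value among all agents.
Step 2: Item 0 -> Agent 2 (value 50)
Step 3: Item 1 -> Agent 0 (value 36)
Step 4: Item 2 -> Agent 2 (value 48)
Step 5: Total welfare = 50 + 36 + 48 = 134

134


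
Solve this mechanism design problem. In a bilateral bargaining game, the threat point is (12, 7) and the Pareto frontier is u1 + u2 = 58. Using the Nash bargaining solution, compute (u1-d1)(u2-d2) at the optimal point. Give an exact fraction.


Step 1: The Nash solution splits surplus symmetrically above the disagreement point
Step 2: u1 = (total + d1 - d2)/2 = (58 + 12 - 7)/2 = 63/2
Step 3: u2 = (total - d1 + d2)/2 = (58 - 12 + 7)/2 = 53/2
Step 4: Nash product = (63/2 - 12) * (53/2 - 7)
Step 5: = 39/2 * 39/2 = 1521/4

1521/4


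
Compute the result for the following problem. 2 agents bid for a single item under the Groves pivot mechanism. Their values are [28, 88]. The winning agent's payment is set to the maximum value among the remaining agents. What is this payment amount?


Step 1: The efficient winner is agent 1 with value 88
Step 2: Other agents' values: [28]
Step 3: Pivot payment = max(others) = 28
Step 4: The winner pays 28

28


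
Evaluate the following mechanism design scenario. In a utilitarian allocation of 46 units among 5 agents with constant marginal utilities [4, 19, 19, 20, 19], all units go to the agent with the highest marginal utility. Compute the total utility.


Step 1: The marginal utilities are [4, 19, 19, 20, 19]
Step 2: The highest marginal utility is 20
Step 3: All 46 units go to that agent
Step 4: Total utility = 20 * 46 = 920

920


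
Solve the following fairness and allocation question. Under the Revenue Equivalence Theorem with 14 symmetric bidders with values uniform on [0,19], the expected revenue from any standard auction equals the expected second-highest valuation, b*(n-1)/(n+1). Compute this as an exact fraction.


Step 1: By Revenue Equivalence, expected revenue = b*(n-1)/(n+1)
Step 2: Substituting n = 14, b = 19
Step 3: Revenue = 19*(14-1)/(14+1) = 19*13/15
Step 4: Revenue = 247/15

247/15


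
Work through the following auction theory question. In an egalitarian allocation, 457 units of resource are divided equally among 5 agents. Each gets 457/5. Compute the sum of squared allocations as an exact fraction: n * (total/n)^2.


Step 1: Each agent's share = 457/5
Step 2: Square of each share = (457/5)^2 = 208849/25
Step 3: Sum of squares = 5 * 208849/25 = 208849/5

208849/5


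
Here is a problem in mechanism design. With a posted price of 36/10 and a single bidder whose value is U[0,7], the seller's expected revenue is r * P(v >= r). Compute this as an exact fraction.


Step 1: Posted price r = 18/5, value support [0,7]
Step 2: P(v >= r) = (7 - 18/5)/7 = 17/35
Step 3: Expected revenue = r * P(v >= r) = 18/5 * 17/35
Step 4: Revenue = 306/175

306/175


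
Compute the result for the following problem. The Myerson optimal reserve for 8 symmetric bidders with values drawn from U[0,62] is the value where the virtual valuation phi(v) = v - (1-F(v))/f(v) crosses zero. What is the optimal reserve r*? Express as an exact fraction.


Step 1: For U[0,62], F(v) = v/62 and f(v) = 1/62
Step 2: phi(v) = v - (1 - v/62)/(1/62) = v - (62 - v) = 2v - 62
Step 3: Set phi(r*) = 0: 2r* - 62 = 0
Step 4: r* = 62/2 = 31 (the number of bidders n = 8 does not enter)

31


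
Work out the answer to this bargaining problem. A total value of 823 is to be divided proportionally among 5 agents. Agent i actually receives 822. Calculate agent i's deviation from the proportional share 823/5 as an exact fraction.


Step 1: Proportional share = 823/5
Step 2: Agent's actual allocation = 822
Step 3: Excess = 822 - 823/5 = 3287/5

3287/5


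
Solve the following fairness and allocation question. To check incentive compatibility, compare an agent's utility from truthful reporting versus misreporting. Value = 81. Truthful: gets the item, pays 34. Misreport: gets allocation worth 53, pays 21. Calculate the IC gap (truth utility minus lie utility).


Step 1: U(truth) = value - payment = 81 - 34 = 47
Step 2: U(lie) = allocation - payment = 53 - 21 = 32
Step 3: IC gap = 47 - 32 = 15

15


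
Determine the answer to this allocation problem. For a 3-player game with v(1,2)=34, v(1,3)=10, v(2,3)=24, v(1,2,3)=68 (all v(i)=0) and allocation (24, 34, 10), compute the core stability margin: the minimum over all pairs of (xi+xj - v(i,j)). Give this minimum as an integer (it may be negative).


Step 1: Slack for coalition (1,2): x1+x2 - v12 = 58 - 34 = 24
Step 2: Slack for coalition (1,3): x1+x3 - v13 = 34 - 10 = 24
Step 3: Slack for coalition (2,3): x2+x3 - v23 = 44 - 24 = 20
Step 4: Minimum slack = min(24, 24, 20) = 20, attained by (2,3); no pair can gain by deviating, so the allocation is in the core

20


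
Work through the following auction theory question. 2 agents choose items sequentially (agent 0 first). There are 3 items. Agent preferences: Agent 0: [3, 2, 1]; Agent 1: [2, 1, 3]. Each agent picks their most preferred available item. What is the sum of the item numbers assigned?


Step 1: Agent 0 picks item 3
Step 2: Agent 1 picks item 2
Step 3: Sum = 3 + 2 = 5

5


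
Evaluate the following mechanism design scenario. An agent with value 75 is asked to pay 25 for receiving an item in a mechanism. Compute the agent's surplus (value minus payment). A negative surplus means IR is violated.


Step 1: Surplus = value - payment = 75 - 25 = 50
Step 2: IR is satisfied (surplus >= 0)

50


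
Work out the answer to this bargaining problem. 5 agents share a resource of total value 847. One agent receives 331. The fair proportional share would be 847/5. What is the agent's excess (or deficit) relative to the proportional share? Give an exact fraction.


Step 1: Proportional share = 847/5
Step 2: Agent's actual allocation = 331
Step 3: Excess = 331 - 847/5 = 808/5

808/5


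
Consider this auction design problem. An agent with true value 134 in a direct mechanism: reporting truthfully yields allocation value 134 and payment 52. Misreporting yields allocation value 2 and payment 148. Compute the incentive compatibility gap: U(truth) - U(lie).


Step 1: U(truth) = value - payment = 134 - 52 = 82
Step 2: U(lie) = allocation - payment = 2 - 148 = -146
Step 3: IC gap = 82 - (-146) = 228

228


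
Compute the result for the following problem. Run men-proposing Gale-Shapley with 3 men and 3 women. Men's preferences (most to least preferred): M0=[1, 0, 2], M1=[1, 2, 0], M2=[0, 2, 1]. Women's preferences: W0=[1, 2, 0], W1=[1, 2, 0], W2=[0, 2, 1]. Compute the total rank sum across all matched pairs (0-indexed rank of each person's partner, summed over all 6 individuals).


Step 1: Run Gale-Shapley (men propose, women hold best offer):
  M0 proposes to W1; she accepts
  M1 proposes to W1; she switches from M0
  M2 proposes to W0; she accepts
  M0 proposes to W0; rejected
  M0 proposes to W2; she accepts
Step 2: Final matching: W0-M2, W1-M1, W2-M0
Step 3: 0-indexed ranks (man's rank of his match, then woman's): 0 + 1 + 0 + 0 + 2 + 0
Step 4: Total rank sum = 3

3


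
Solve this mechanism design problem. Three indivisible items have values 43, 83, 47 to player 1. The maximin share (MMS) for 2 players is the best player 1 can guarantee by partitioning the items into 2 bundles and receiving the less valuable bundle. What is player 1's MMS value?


Step 1: Item values = 43, 83, 47
Step 2: Enumerate all 2-bundle partitions and take the smaller bundle:
  Partition 1: {43} vs {83,47} -> bundles 43, 130; min = 43
  Partition 2: {83} vs {43,47} -> bundles 83, 90; min = 83
  Partition 3: {47} vs {43,83} -> bundles 47, 126; min = 47
Step 3: MMS = max(43, 83, 47) = 83

83


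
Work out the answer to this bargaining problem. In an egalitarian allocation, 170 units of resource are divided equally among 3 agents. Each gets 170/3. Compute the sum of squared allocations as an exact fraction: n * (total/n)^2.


Step 1: Each agent's share = 170/3
Step 2: Square of each share = (170/3)^2 = 28900/9
Step 3: Sum of squares = 3 * 28900/9 = 28900/3

28900/3


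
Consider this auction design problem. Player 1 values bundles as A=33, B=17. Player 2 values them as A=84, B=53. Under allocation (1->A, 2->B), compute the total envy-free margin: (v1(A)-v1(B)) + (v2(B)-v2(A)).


Step 1: Player 1's margin = v1(A) - v1(B) = 33 - 17 = 16
Step 2: Player 2's margin = v2(B) - v2(A) = 53 - 84 = -31
Step 3: Total margin = 16 + -31 = -15

-15


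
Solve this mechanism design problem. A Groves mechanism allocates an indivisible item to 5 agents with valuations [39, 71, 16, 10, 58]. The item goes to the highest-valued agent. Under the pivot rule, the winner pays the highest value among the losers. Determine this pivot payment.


Step 1: The efficient winner is agent 1 with value 71
Step 2: Other agents' values: [39, 16, 10, 58]
Step 3: Pivot payment = max(others) = 58
Step 4: The winner pays 58

58


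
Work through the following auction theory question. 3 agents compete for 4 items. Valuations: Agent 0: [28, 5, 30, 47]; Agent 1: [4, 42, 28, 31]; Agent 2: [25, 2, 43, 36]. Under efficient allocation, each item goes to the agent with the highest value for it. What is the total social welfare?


Step 1: For each item, find the maximum value among all agents.
Step 2: Item 0 -> Agent 0 (value 28)
Step 3: Item 1 -> Agent 1 (value 42)
Step 4: Item 2 -> Agent 2 (value 43)
Step 5: Item 3 -> Agent 0 (value 47)
Step 6: Total welfare = 28 + 42 + 43 + 47 = 160

160


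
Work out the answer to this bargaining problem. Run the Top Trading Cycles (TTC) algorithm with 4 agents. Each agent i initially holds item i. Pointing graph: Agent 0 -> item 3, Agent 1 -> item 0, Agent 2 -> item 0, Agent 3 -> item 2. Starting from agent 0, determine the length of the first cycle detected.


Step 1: Trace the pointer graph from agent 0: 0 -> 3 -> 2 -> 0
Step 2: A cycle is detected when we revisit agent 0
Step 3: The cycle is: 0 -> 3 -> 2 -> 0
Step 4: Cycle length = 3

3


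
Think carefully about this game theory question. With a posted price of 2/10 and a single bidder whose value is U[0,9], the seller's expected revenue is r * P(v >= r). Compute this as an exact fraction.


Step 1: Posted price r = 1/5, value support [0,9]
Step 2: P(v >= r) = (9 - 1/5)/9 = 44/45
Step 3: Expected revenue = r * P(v >= r) = 1/5 * 44/45
Step 4: Revenue = 44/225

44/225


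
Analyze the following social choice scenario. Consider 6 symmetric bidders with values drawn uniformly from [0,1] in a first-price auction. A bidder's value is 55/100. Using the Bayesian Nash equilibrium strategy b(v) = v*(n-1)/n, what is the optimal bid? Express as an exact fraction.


Step 1: The symmetric BNE bidding function is b(v) = v * (n-1) / n
Step 2: Substitute v = 11/20 and n = 6
Step 3: b = 11/20 * 5/6
Step 4: b = 11/24

11/24


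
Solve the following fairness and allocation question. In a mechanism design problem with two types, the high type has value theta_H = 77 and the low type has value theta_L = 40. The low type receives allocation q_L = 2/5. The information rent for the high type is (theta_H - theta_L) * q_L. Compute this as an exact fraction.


Step 1: theta_H - theta_L = 77 - 40 = 37
Step 2: Information rent = (theta_H - theta_L) * q_L
Step 3: = 37 * 2/5
Step 4: = 74/5

74/5


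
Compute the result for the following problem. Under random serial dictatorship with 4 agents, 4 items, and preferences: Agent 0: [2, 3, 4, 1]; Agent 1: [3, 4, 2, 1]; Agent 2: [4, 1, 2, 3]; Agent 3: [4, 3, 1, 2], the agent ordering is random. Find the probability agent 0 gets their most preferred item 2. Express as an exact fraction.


Step 1: Agent 0 wants item 2
Step 2: There are 24 possible orderings of agents
Step 3: In 23 orderings, agent 0 gets item 2
Step 4: Probability = 23/24

23/24


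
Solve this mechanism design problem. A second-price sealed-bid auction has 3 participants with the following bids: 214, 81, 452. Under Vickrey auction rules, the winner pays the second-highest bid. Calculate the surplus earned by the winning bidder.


Step 1: Sort bids in descending order: 452, 214, 81
Step 2: The winning bid is the highest: 452
Step 3: The payment equals the second-highest bid: 214
Step 4: Surplus = winner's bid - payment = 452 - 214 = 238

238


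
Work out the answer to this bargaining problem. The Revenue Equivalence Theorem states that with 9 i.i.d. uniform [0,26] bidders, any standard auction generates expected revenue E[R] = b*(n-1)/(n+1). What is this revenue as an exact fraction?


Step 1: By Revenue Equivalence, expected revenue = b*(n-1)/(n+1)
Step 2: Substituting n = 9, b = 26
Step 3: Revenue = 26*(9-1)/(9+1) = 26*8/10
Step 4: Revenue = 208/10 = 104/5

104/5


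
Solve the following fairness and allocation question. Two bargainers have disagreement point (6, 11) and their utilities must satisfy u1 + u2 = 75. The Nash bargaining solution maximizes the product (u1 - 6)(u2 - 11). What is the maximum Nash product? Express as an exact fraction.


Step 1: The Nash solution splits surplus symmetrically above the disagreement point
Step 2: u1 = (total + d1 - d2)/2 = (75 + 6 - 11)/2 = 35
Step 3: u2 = (total - d1 + d2)/2 = (75 - 6 + 11)/2 = 40
Step 4: Nash product = (35 - 6) * (40 - 11)
Step 5: = 29 * 29 = 841

841


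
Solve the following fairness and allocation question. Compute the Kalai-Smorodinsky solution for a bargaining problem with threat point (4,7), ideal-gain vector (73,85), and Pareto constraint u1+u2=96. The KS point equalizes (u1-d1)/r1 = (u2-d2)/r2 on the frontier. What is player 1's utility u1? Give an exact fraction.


Step 1: At the KS point, (u1-d1)/r1 = (u2-d2)/r2 = t and u1+u2 = 96
Step 2: u1 = d1 + r1*t and u2 = d2 + r2*t, so (d1 + r1*t) + (d2 + r2*t) = 96
Step 3: t = (96 - 4 - 7)/(73 + 85) = 85/158
Step 4: u1 = d1 + r1*t = 4 + 73 * 85/158 = 6837/158
Step 5: (Check: u2 = d2 + r2*t = 8331/158; u1+u2 = 6837/158 + 8331/158 = 96, on the frontier.)

6837/158


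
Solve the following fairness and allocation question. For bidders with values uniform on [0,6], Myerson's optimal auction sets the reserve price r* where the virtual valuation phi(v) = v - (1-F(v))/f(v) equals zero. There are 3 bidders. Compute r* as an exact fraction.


Step 1: For U[0,6], F(v) = v/6 and f(v) = 1/6
Step 2: phi(v) = v - (1 - v/6)/(1/6) = v - (6 - v) = 2v - 6
Step 3: Set phi(r*) = 0: 2r* - 6 = 0
Step 4: r* = 6/2 = 3 (the number of bidders n = 3 does not enter)

3


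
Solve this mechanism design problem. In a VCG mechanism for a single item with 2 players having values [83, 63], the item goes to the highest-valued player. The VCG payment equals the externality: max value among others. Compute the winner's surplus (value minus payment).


Step 1: The winner is the agent with the highest value: agent 0 with value 83
Step 2: Values of other agents: [63]
Step 3: VCG payment = max of others' values = 63
Step 4: Surplus = 83 - 63 = 20

20


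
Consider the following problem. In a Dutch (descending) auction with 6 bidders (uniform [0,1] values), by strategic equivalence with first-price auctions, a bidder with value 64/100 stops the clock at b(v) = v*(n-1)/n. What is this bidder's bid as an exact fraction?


Step 1: Dutch auctions are strategically equivalent to first-price auctions
Step 2: The equilibrium bid is b(v) = v*(n-1)/n
Step 3: b = 16/25 * 5/6
Step 4: b = 8/15

8/15


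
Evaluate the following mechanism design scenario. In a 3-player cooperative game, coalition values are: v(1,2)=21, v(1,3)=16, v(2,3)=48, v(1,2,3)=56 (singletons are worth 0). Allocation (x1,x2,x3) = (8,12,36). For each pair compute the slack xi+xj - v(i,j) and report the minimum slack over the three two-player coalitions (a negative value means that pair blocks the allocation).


Step 1: Slack for coalition (1,2): x1+x2 - v12 = 20 - 21 = -1
Step 2: Slack for coalition (1,3): x1+x3 - v13 = 44 - 16 = 28
Step 3: Slack for coalition (2,3): x2+x3 - v23 = 48 - 48 = 0
Step 4: Minimum slack = min(-1, 28, 0) = -1, attained by (1,2); coalition (1,2) can block (slack < 0), so the allocation is not in the core

-1


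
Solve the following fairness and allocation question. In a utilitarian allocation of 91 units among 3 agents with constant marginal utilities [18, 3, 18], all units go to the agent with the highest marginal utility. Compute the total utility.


Step 1: The marginal utilities are [18, 3, 18]
Step 2: The highest marginal utility is 18
Step 3: All 91 units go to that agent
Step 4: Total utility = 18 * 91 = 1638

1638


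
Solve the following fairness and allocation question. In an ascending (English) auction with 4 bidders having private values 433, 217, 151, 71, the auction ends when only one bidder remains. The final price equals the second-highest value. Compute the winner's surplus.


Step 1: Identify the highest value: 433
Step 2: Identify the second-highest value: 217
Step 3: The final price = second-highest value = 217
Step 4: Surplus = 433 - 217 = 216

216


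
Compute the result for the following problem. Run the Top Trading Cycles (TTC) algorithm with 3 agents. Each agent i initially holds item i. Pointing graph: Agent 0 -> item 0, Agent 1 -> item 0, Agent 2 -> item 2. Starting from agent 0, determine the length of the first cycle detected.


Step 1: Trace the pointer graph from agent 0: 0 -> 0
Step 2: A cycle is detected when we revisit agent 0
Step 3: The cycle is: 0 -> 0
Step 4: Cycle length = 1

1


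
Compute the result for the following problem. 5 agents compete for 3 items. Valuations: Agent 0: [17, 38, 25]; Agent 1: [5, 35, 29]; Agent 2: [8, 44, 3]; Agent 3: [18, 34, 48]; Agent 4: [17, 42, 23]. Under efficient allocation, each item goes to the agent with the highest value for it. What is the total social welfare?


Step 1: For each item, find the maximum value among all agents.
Step 2: Item 0 -> Agent 3 (value 18)
Step 3: Item 1 -> Agent 2 (value 44)
Step 4: Item 2 -> Agent 3 (value 48)
Step 5: Total welfare = 18 + 44 + 48 = 110

110


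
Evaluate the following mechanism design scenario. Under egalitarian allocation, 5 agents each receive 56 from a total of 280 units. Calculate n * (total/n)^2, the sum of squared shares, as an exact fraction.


Step 1: Each agent's share = 280/5 = 56
Step 2: Square of each share = (56)^2 = 3136
Step 3: Sum of squares = 5 * 3136 = 15680

15680
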